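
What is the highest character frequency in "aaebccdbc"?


Input: aaebccdbc
Character counts:
  'a': 2
  'b': 2
  'c': 3
  'd': 1
  'e': 1
Maximum frequency: 3

3


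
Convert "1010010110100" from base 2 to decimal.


Input: "1010010110100" in base 2
Positional expansion:
  Digit '1' (value 1) x 2^12 = 4096
  Digit '0' (value 0) x 2^11 = 0
  Digit '1' (value 1) x 2^10 = 1024
  Digit '0' (value 0) x 2^9 = 0
  Digit '0' (value 0) x 2^8 = 0
  Digit '1' (value 1) x 2^7 = 128
  Digit '0' (value 0) x 2^6 = 0
  Digit '1' (value 1) x 2^5 = 32
  Digit '1' (value 1) x 2^4 = 16
  Digit '0' (value 0) x 2^3 = 0
  Digit '1' (value 1) x 2^2 = 4
  Digit '0' (value 0) x 2^1 = 0
  Digit '0' (value 0) x 2^0 = 0
Sum = 5300

5300


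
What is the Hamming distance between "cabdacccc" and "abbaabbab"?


Comparing "cabdacccc" and "abbaabbab" position by position:
  Position 0: 'c' vs 'a' => differ
  Position 1: 'a' vs 'b' => differ
  Position 2: 'b' vs 'b' => same
  Position 3: 'd' vs 'a' => differ
  Position 4: 'a' vs 'a' => same
  Position 5: 'c' vs 'b' => differ
  Position 6: 'c' vs 'b' => differ
  Position 7: 'c' vs 'a' => differ
  Position 8: 'c' vs 'b' => differ
Total differences (Hamming distance): 7

7


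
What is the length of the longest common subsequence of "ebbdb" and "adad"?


LCS of "ebbdb" and "adad"
DP table:
           a    d    a    d
      0    0    0    0    0
  e   0    0    0    0    0
  b   0    0    0    0    0
  b   0    0    0    0    0
  d   0    0    1    1    1
  b   0    0    1    1    1
LCS length = dp[5][4] = 1

1


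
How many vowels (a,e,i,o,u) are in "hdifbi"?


Input: hdifbi
Checking each character:
  'h' at position 0: consonant
  'd' at position 1: consonant
  'i' at position 2: vowel (running total: 1)
  'f' at position 3: consonant
  'b' at position 4: consonant
  'i' at position 5: vowel (running total: 2)
Total vowels: 2

2


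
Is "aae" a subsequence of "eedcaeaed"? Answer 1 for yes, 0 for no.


Check if "aae" is a subsequence of "eedcaeaed"
Greedy scan:
  Position 0 ('e'): no match needed
  Position 1 ('e'): no match needed
  Position 2 ('d'): no match needed
  Position 3 ('c'): no match needed
  Position 4 ('a'): matches sub[0] = 'a'
  Position 5 ('e'): no match needed
  Position 6 ('a'): matches sub[1] = 'a'
  Position 7 ('e'): matches sub[2] = 'e'
  Position 8 ('d'): no match needed
All 3 characters matched => is a subsequence

1


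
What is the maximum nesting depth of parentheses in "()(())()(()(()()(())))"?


Input: "()(())()(()(()()(())))"
Tracking depth:
  Position 0 '(': depth becomes 1
  Position 1 ')': depth becomes 0
  Position 2 '(': depth becomes 1
  Position 3 '(': depth becomes 2
  Position 4 ')': depth becomes 1
  Position 5 ')': depth becomes 0
  Position 6 '(': depth becomes 1
  Position 7 ')': depth becomes 0
  Position 8 '(': depth becomes 1
  Position 9 '(': depth becomes 2
  Position 10 ')': depth becomes 1
  Position 11 '(': depth becomes 2
  Position 12 '(': depth becomes 3
  Position 13 ')': depth becomes 2
  Position 14 '(': depth becomes 3
  Position 15 ')': depth becomes 2
  Position 16 '(': depth becomes 3
  Position 17 '(': depth becomes 4
  Position 18 ')': depth becomes 3
  Position 19 ')': depth becomes 2
  Position 20 ')': depth becomes 1
  Position 21 ')': depth becomes 0
Maximum depth reached: 4

4


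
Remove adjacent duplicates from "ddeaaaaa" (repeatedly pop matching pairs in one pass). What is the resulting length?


Input: ddeaaaaa
Stack-based adjacent duplicate removal:
  Read 'd': push. Stack: d
  Read 'd': matches stack top 'd' => pop. Stack: (empty)
  Read 'e': push. Stack: e
  Read 'a': push. Stack: ea
  Read 'a': matches stack top 'a' => pop. Stack: e
  Read 'a': push. Stack: ea
  Read 'a': matches stack top 'a' => pop. Stack: e
  Read 'a': push. Stack: ea
Final stack: "ea" (length 2)

2


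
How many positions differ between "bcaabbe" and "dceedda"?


Comparing "bcaabbe" and "dceedda" position by position:
  Position 0: 'b' vs 'd' => DIFFER
  Position 1: 'c' vs 'c' => same
  Position 2: 'a' vs 'e' => DIFFER
  Position 3: 'a' vs 'e' => DIFFER
  Position 4: 'b' vs 'd' => DIFFER
  Position 5: 'b' vs 'd' => DIFFER
  Position 6: 'e' vs 'a' => DIFFER
Positions that differ: 6

6


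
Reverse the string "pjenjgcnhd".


Input: pjenjgcnhd
Reading characters right to left:
  Position 9: 'd'
  Position 8: 'h'
  Position 7: 'n'
  Position 6: 'c'
  Position 5: 'g'
  Position 4: 'j'
  Position 3: 'n'
  Position 2: 'e'
  Position 1: 'j'
  Position 0: 'p'
Reversed: dhncgjnejp

dhncgjnejp


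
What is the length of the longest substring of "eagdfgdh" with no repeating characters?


Input: "eagdfgdh"
Sliding window (track last position of each char):
  Position 0 ('e'): window [0,0] length 1 -- new best
  Position 1 ('a'): window [0,1] length 2 -- new best
  Position 2 ('g'): window [0,2] length 3 -- new best
  Position 3 ('d'): window [0,3] length 4 -- new best
  Position 4 ('f'): window [0,4] length 5 -- new best
  Position 5 ('g'): repeat (last at 2), move window start to 3
  Position 5 ('g'): window [3,5] length 3
  Position 6 ('d'): repeat (last at 3), move window start to 4
  Position 6 ('d'): window [4,6] length 3
  Position 7 ('h'): window [4,7] length 4
Longest substring with no repeats: "eagdf" with length 5

5


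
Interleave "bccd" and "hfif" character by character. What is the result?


Interleaving "bccd" and "hfif":
  Position 0: 'b' from first, 'h' from second => "bh"
  Position 1: 'c' from first, 'f' from second => "cf"
  Position 2: 'c' from first, 'i' from second => "ci"
  Position 3: 'd' from first, 'f' from second => "df"
Result: bhcfcidf

bhcfcidf


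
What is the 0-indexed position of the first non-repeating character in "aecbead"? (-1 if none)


Input: aecbead
Character frequencies:
  'a': 2
  'b': 1
  'c': 1
  'd': 1
  'e': 2
Scanning left to right for freq == 1:
  Position 0 ('a'): freq=2, skip
  Position 1 ('e'): freq=2, skip
  Position 2 ('c'): unique! => answer = 2

2


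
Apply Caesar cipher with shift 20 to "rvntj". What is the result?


Caesar cipher: shift "rvntj" by 20
  'r' (pos 17) + 20 = pos 11 = 'l'
  'v' (pos 21) + 20 = pos 15 = 'p'
  'n' (pos 13) + 20 = pos 7 = 'h'
  't' (pos 19) + 20 = pos 13 = 'n'
  'j' (pos 9) + 20 = pos 3 = 'd'
Result: lphnd

lphnd


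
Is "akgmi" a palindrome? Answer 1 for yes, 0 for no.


Input: akgmi
Reversed: imgka
  Compare pos 0 ('a') with pos 4 ('i'): MISMATCH
  Compare pos 1 ('k') with pos 3 ('m'): MISMATCH
Result: not a palindrome

0


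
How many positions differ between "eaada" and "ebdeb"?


Comparing "eaada" and "ebdeb" position by position:
  Position 0: 'e' vs 'e' => same
  Position 1: 'a' vs 'b' => DIFFER
  Position 2: 'a' vs 'd' => DIFFER
  Position 3: 'd' vs 'e' => DIFFER
  Position 4: 'a' vs 'b' => DIFFER
Positions that differ: 4

4


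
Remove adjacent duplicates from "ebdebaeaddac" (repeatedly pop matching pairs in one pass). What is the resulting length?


Input: ebdebaeaddac
Stack-based adjacent duplicate removal:
  Read 'e': push. Stack: e
  Read 'b': push. Stack: eb
  Read 'd': push. Stack: ebd
  Read 'e': push. Stack: ebde
  Read 'b': push. Stack: ebdeb
  Read 'a': push. Stack: ebdeba
  Read 'e': push. Stack: ebdebae
  Read 'a': push. Stack: ebdebaea
  Read 'd': push. Stack: ebdebaead
  Read 'd': matches stack top 'd' => pop. Stack: ebdebaea
  Read 'a': matches stack top 'a' => pop. Stack: ebdebae
  Read 'c': push. Stack: ebdebaec
Final stack: "ebdebaec" (length 8)

8


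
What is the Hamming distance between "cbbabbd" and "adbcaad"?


Comparing "cbbabbd" and "adbcaad" position by position:
  Position 0: 'c' vs 'a' => differ
  Position 1: 'b' vs 'd' => differ
  Position 2: 'b' vs 'b' => same
  Position 3: 'a' vs 'c' => differ
  Position 4: 'b' vs 'a' => differ
  Position 5: 'b' vs 'a' => differ
  Position 6: 'd' vs 'd' => same
Total differences (Hamming distance): 5

5


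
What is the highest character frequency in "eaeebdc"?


Input: eaeebdc
Character counts:
  'a': 1
  'b': 1
  'c': 1
  'd': 1
  'e': 3
Maximum frequency: 3

3


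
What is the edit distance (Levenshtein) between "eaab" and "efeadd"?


Computing edit distance: "eaab" -> "efeadd"
DP table:
           e    f    e    a    d    d
      0    1    2    3    4    5    6
  e   1    0    1    2    3    4    5
  a   2    1    1    2    2    3    4
  a   3    2    2    2    2    3    4
  b   4    3    3    3    3    3    4
Edit distance = dp[4][6] = 4

4


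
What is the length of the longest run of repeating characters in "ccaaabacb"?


Input: "ccaaabacb"
Scanning for longest run:
  Position 1 ('c'): continues run of 'c', length=2
  Position 2 ('a'): new char, reset run to 1
  Position 3 ('a'): continues run of 'a', length=2
  Position 4 ('a'): continues run of 'a', length=3
  Position 5 ('b'): new char, reset run to 1
  Position 6 ('a'): new char, reset run to 1
  Position 7 ('c'): new char, reset run to 1
  Position 8 ('b'): new char, reset run to 1
Longest run: 'a' with length 3

3


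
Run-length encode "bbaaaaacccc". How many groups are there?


Input: bbaaaaacccc
Scanning for consecutive runs:
  Group 1: 'b' x 2 (positions 0-1)
  Group 2: 'a' x 5 (positions 2-6)
  Group 3: 'c' x 4 (positions 7-10)
Total groups: 3

3


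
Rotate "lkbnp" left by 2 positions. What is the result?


Input: "lkbnp", rotate left by 2
First 2 characters: "lk"
Remaining characters: "bnp"
Concatenate remaining + first: "bnp" + "lk" = "bnplk"

bnplk


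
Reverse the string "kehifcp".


Input: kehifcp
Reading characters right to left:
  Position 6: 'p'
  Position 5: 'c'
  Position 4: 'f'
  Position 3: 'i'
  Position 2: 'h'
  Position 1: 'e'
  Position 0: 'k'
Reversed: pcfihek

pcfihek


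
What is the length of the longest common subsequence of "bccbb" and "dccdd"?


LCS of "bccbb" and "dccdd"
DP table:
           d    c    c    d    d
      0    0    0    0    0    0
  b   0    0    0    0    0    0
  c   0    0    1    1    1    1
  c   0    0    1    2    2    2
  b   0    0    1    2    2    2
  b   0    0    1    2    2    2
LCS length = dp[5][5] = 2

2


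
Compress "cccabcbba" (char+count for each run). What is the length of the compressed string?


Input: cccabcbba
Runs:
  'c' x 3 => "c3"
  'a' x 1 => "a1"
  'b' x 1 => "b1"
  'c' x 1 => "c1"
  'b' x 2 => "b2"
  'a' x 1 => "a1"
Compressed: "c3a1b1c1b2a1"
Compressed length: 12

12


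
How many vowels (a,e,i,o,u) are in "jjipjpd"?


Input: jjipjpd
Checking each character:
  'j' at position 0: consonant
  'j' at position 1: consonant
  'i' at position 2: vowel (running total: 1)
  'p' at position 3: consonant
  'j' at position 4: consonant
  'p' at position 5: consonant
  'd' at position 6: consonant
Total vowels: 1

1


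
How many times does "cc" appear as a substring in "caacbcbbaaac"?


Searching for "cc" in "caacbcbbaaac"
Scanning each position:
  Position 0: "ca" => no
  Position 1: "aa" => no
  Position 2: "ac" => no
  Position 3: "cb" => no
  Position 4: "bc" => no
  Position 5: "cb" => no
  Position 6: "bb" => no
  Position 7: "ba" => no
  Position 8: "aa" => no
  Position 9: "aa" => no
  Position 10: "ac" => no
Total occurrences: 0

0


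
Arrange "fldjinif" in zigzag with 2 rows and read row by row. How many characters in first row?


Zigzag "fldjinif" into 2 rows:
Placing characters:
  'f' => row 0
  'l' => row 1
  'd' => row 0
  'j' => row 1
  'i' => row 0
  'n' => row 1
  'i' => row 0
  'f' => row 1
Rows:
  Row 0: "fdii"
  Row 1: "ljnf"
First row length: 4

4


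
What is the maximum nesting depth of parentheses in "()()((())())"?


Input: "()()((())())"
Tracking depth:
  Position 0 '(': depth becomes 1
  Position 1 ')': depth becomes 0
  Position 2 '(': depth becomes 1
  Position 3 ')': depth becomes 0
  Position 4 '(': depth becomes 1
  Position 5 '(': depth becomes 2
  Position 6 '(': depth becomes 3
  Position 7 ')': depth becomes 2
  Position 8 ')': depth becomes 1
  Position 9 '(': depth becomes 2
  Position 10 ')': depth becomes 1
  Position 11 ')': depth becomes 0
Maximum depth reached: 3

3


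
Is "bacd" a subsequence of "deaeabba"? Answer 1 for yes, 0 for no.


Check if "bacd" is a subsequence of "deaeabba"
Greedy scan:
  Position 0 ('d'): no match needed
  Position 1 ('e'): no match needed
  Position 2 ('a'): no match needed
  Position 3 ('e'): no match needed
  Position 4 ('a'): no match needed
  Position 5 ('b'): matches sub[0] = 'b'
  Position 6 ('b'): no match needed
  Position 7 ('a'): matches sub[1] = 'a'
Only matched 2/4 characters => not a subsequence

0


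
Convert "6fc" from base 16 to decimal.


Input: "6fc" in base 16
Positional expansion:
  Digit '6' (value 6) x 16^2 = 1536
  Digit 'f' (value 15) x 16^1 = 240
  Digit 'c' (value 12) x 16^0 = 12
Sum = 1788

1788


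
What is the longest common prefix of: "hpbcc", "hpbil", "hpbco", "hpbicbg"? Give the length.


Words: hpbcc, hpbil, hpbco, hpbicbg
  Position 0: all 'h' => match
  Position 1: all 'p' => match
  Position 2: all 'b' => match
  Position 3: ('c', 'i', 'c', 'i') => mismatch, stop
LCP = "hpb" (length 3)

3


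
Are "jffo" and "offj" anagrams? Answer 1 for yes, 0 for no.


Strings: "jffo", "offj"
Sorted first:  ffjo
Sorted second: ffjo
Sorted forms match => anagrams

1


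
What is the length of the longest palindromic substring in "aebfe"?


Input: "aebfe"
Checking substrings for palindromes:
  No multi-char palindromic substrings found
Longest palindromic substring: "a" with length 1

1


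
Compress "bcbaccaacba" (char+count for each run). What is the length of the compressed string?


Input: bcbaccaacba
Runs:
  'b' x 1 => "b1"
  'c' x 1 => "c1"
  'b' x 1 => "b1"
  'a' x 1 => "a1"
  'c' x 2 => "c2"
  'a' x 2 => "a2"
  'c' x 1 => "c1"
  'b' x 1 => "b1"
  'a' x 1 => "a1"
Compressed: "b1c1b1a1c2a2c1b1a1"
Compressed length: 18

18


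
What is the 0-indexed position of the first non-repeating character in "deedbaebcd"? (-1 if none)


Input: deedbaebcd
Character frequencies:
  'a': 1
  'b': 2
  'c': 1
  'd': 3
  'e': 3
Scanning left to right for freq == 1:
  Position 0 ('d'): freq=3, skip
  Position 1 ('e'): freq=3, skip
  Position 2 ('e'): freq=3, skip
  Position 3 ('d'): freq=3, skip
  Position 4 ('b'): freq=2, skip
  Position 5 ('a'): unique! => answer = 5

5


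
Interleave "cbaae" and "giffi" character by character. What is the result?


Interleaving "cbaae" and "giffi":
  Position 0: 'c' from first, 'g' from second => "cg"
  Position 1: 'b' from first, 'i' from second => "bi"
  Position 2: 'a' from first, 'f' from second => "af"
  Position 3: 'a' from first, 'f' from second => "af"
  Position 4: 'e' from first, 'i' from second => "ei"
Result: cgbiafafei

cgbiafafei


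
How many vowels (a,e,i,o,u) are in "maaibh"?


Input: maaibh
Checking each character:
  'm' at position 0: consonant
  'a' at position 1: vowel (running total: 1)
  'a' at position 2: vowel (running total: 2)
  'i' at position 3: vowel (running total: 3)
  'b' at position 4: consonant
  'h' at position 5: consonant
Total vowels: 3

3


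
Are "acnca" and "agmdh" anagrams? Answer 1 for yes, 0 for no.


Strings: "acnca", "agmdh"
Sorted first:  aaccn
Sorted second: adghm
Differ at position 1: 'a' vs 'd' => not anagrams

0


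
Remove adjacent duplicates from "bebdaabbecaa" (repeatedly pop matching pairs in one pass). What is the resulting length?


Input: bebdaabbecaa
Stack-based adjacent duplicate removal:
  Read 'b': push. Stack: b
  Read 'e': push. Stack: be
  Read 'b': push. Stack: beb
  Read 'd': push. Stack: bebd
  Read 'a': push. Stack: bebda
  Read 'a': matches stack top 'a' => pop. Stack: bebd
  Read 'b': push. Stack: bebdb
  Read 'b': matches stack top 'b' => pop. Stack: bebd
  Read 'e': push. Stack: bebde
  Read 'c': push. Stack: bebdec
  Read 'a': push. Stack: bebdeca
  Read 'a': matches stack top 'a' => pop. Stack: bebdec
Final stack: "bebdec" (length 6)

6


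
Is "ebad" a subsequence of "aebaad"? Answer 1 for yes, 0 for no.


Check if "ebad" is a subsequence of "aebaad"
Greedy scan:
  Position 0 ('a'): no match needed
  Position 1 ('e'): matches sub[0] = 'e'
  Position 2 ('b'): matches sub[1] = 'b'
  Position 3 ('a'): matches sub[2] = 'a'
  Position 4 ('a'): no match needed
  Position 5 ('d'): matches sub[3] = 'd'
All 4 characters matched => is a subsequence

1


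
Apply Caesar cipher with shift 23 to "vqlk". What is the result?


Caesar cipher: shift "vqlk" by 23
  'v' (pos 21) + 23 = pos 18 = 's'
  'q' (pos 16) + 23 = pos 13 = 'n'
  'l' (pos 11) + 23 = pos 8 = 'i'
  'k' (pos 10) + 23 = pos 7 = 'h'
Result: snih

snih


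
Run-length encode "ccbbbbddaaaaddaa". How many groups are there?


Input: ccbbbbddaaaaddaa
Scanning for consecutive runs:
  Group 1: 'c' x 2 (positions 0-1)
  Group 2: 'b' x 4 (positions 2-5)
  Group 3: 'd' x 2 (positions 6-7)
  Group 4: 'a' x 4 (positions 8-11)
  Group 5: 'd' x 2 (positions 12-13)
  Group 6: 'a' x 2 (positions 14-15)
Total groups: 6

6


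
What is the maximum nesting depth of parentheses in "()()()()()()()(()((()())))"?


Input: "()()()()()()()(()((()())))"
Tracking depth:
  Position 0 '(': depth becomes 1
  Position 1 ')': depth becomes 0
  Position 2 '(': depth becomes 1
  Position 3 ')': depth becomes 0
  Position 4 '(': depth becomes 1
  Position 5 ')': depth becomes 0
  Position 6 '(': depth becomes 1
  Position 7 ')': depth becomes 0
  Position 8 '(': depth becomes 1
  Position 9 ')': depth becomes 0
  Position 10 '(': depth becomes 1
  Position 11 ')': depth becomes 0
  Position 12 '(': depth becomes 1
  Position 13 ')': depth becomes 0
  Position 14 '(': depth becomes 1
  Position 15 '(': depth becomes 2
  Position 16 ')': depth becomes 1
  Position 17 '(': depth becomes 2
  Position 18 '(': depth becomes 3
  Position 19 '(': depth becomes 4
  Position 20 ')': depth becomes 3
  Position 21 '(': depth becomes 4
  Position 22 ')': depth becomes 3
  Position 23 ')': depth becomes 2
  Position 24 ')': depth becomes 1
  Position 25 ')': depth becomes 0
Maximum depth reached: 4

4


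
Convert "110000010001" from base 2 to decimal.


Input: "110000010001" in base 2
Positional expansion:
  Digit '1' (value 1) x 2^11 = 2048
  Digit '1' (value 1) x 2^10 = 1024
  Digit '0' (value 0) x 2^9 = 0
  Digit '0' (value 0) x 2^8 = 0
  Digit '0' (value 0) x 2^7 = 0
  Digit '0' (value 0) x 2^6 = 0
  Digit '0' (value 0) x 2^5 = 0
  Digit '1' (value 1) x 2^4 = 16
  Digit '0' (value 0) x 2^3 = 0
  Digit '0' (value 0) x 2^2 = 0
  Digit '0' (value 0) x 2^1 = 0
  Digit '1' (value 1) x 2^0 = 1
Sum = 3089

3089


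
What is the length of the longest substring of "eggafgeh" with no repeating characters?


Input: "eggafgeh"
Sliding window (track last position of each char):
  Position 0 ('e'): window [0,0] length 1 -- new best
  Position 1 ('g'): window [0,1] length 2 -- new best
  Position 2 ('g'): repeat (last at 1), move window start to 2
  Position 2 ('g'): window [2,2] length 1
  Position 3 ('a'): window [2,3] length 2
  Position 4 ('f'): window [2,4] length 3 -- new best
  Position 5 ('g'): repeat (last at 2), move window start to 3
  Position 5 ('g'): window [3,5] length 3
  Position 6 ('e'): window [3,6] length 4 -- new best
  Position 7 ('h'): window [3,7] length 5 -- new best
Longest substring with no repeats: "afgeh" with length 5

5


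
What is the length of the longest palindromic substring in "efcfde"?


Input: "efcfde"
Checking substrings for palindromes:
  [1:4] "fcf" (len 3) => palindrome
Longest palindromic substring: "fcf" with length 3

3


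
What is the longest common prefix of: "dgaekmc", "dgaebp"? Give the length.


Words: dgaekmc, dgaebp
  Position 0: all 'd' => match
  Position 1: all 'g' => match
  Position 2: all 'a' => match
  Position 3: all 'e' => match
  Position 4: ('k', 'b') => mismatch, stop
LCP = "dgae" (length 4)

4


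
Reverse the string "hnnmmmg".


Input: hnnmmmg
Reading characters right to left:
  Position 6: 'g'
  Position 5: 'm'
  Position 4: 'm'
  Position 3: 'm'
  Position 2: 'n'
  Position 1: 'n'
  Position 0: 'h'
Reversed: gmmmnnh

gmmmnnh


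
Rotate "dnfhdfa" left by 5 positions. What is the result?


Input: "dnfhdfa", rotate left by 5
First 5 characters: "dnfhd"
Remaining characters: "fa"
Concatenate remaining + first: "fa" + "dnfhd" = "fadnfhd"

fadnfhd


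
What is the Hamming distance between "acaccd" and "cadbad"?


Comparing "acaccd" and "cadbad" position by position:
  Position 0: 'a' vs 'c' => differ
  Position 1: 'c' vs 'a' => differ
  Position 2: 'a' vs 'd' => differ
  Position 3: 'c' vs 'b' => differ
  Position 4: 'c' vs 'a' => differ
  Position 5: 'd' vs 'd' => same
Total differences (Hamming distance): 5

5


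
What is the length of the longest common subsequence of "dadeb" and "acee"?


LCS of "dadeb" and "acee"
DP table:
           a    c    e    e
      0    0    0    0    0
  d   0    0    0    0    0
  a   0    1    1    1    1
  d   0    1    1    1    1
  e   0    1    1    2    2
  b   0    1    1    2    2
LCS length = dp[5][4] = 2

2


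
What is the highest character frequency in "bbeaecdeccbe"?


Input: bbeaecdeccbe
Character counts:
  'a': 1
  'b': 3
  'c': 3
  'd': 1
  'e': 4
Maximum frequency: 4

4


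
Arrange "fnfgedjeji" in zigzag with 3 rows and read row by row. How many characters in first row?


Zigzag "fnfgedjeji" into 3 rows:
Placing characters:
  'f' => row 0
  'n' => row 1
  'f' => row 2
  'g' => row 1
  'e' => row 0
  'd' => row 1
  'j' => row 2
  'e' => row 1
  'j' => row 0
  'i' => row 1
Rows:
  Row 0: "fej"
  Row 1: "ngdei"
  Row 2: "fj"
First row length: 3

3


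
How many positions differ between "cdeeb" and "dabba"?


Comparing "cdeeb" and "dabba" position by position:
  Position 0: 'c' vs 'd' => DIFFER
  Position 1: 'd' vs 'a' => DIFFER
  Position 2: 'e' vs 'b' => DIFFER
  Position 3: 'e' vs 'b' => DIFFER
  Position 4: 'b' vs 'a' => DIFFER
Positions that differ: 5

5


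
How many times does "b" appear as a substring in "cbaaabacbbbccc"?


Searching for "b" in "cbaaabacbbbccc"
Scanning each position:
  Position 0: "c" => no
  Position 1: "b" => MATCH
  Position 2: "a" => no
  Position 3: "a" => no
  Position 4: "a" => no
  Position 5: "b" => MATCH
  Position 6: "a" => no
  Position 7: "c" => no
  Position 8: "b" => MATCH
  Position 9: "b" => MATCH
  Position 10: "b" => MATCH
  Position 11: "c" => no
  Position 12: "c" => no
  Position 13: "c" => no
Total occurrences: 5

5


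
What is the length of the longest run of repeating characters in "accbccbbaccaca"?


Input: "accbccbbaccaca"
Scanning for longest run:
  Position 1 ('c'): new char, reset run to 1
  Position 2 ('c'): continues run of 'c', length=2
  Position 3 ('b'): new char, reset run to 1
  Position 4 ('c'): new char, reset run to 1
  Position 5 ('c'): continues run of 'c', length=2
  Position 6 ('b'): new char, reset run to 1
  Position 7 ('b'): continues run of 'b', length=2
  Position 8 ('a'): new char, reset run to 1
  Position 9 ('c'): new char, reset run to 1
  Position 10 ('c'): continues run of 'c', length=2
  Position 11 ('a'): new char, reset run to 1
  Position 12 ('c'): new char, reset run to 1
  Position 13 ('a'): new char, reset run to 1
Longest run: 'c' with length 2

2


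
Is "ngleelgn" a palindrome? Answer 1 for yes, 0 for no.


Input: ngleelgn
Reversed: ngleelgn
  Compare pos 0 ('n') with pos 7 ('n'): match
  Compare pos 1 ('g') with pos 6 ('g'): match
  Compare pos 2 ('l') with pos 5 ('l'): match
  Compare pos 3 ('e') with pos 4 ('e'): match
Result: palindrome

1


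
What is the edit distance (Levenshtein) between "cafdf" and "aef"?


Computing edit distance: "cafdf" -> "aef"
DP table:
           a    e    f
      0    1    2    3
  c   1    1    2    3
  a   2    1    2    3
  f   3    2    2    2
  d   4    3    3    3
  f   5    4    4    3
Edit distance = dp[5][3] = 3

3


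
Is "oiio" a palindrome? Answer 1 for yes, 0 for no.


Input: oiio
Reversed: oiio
  Compare pos 0 ('o') with pos 3 ('o'): match
  Compare pos 1 ('i') with pos 2 ('i'): match
Result: palindrome

1


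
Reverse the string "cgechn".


Input: cgechn
Reading characters right to left:
  Position 5: 'n'
  Position 4: 'h'
  Position 3: 'c'
  Position 2: 'e'
  Position 1: 'g'
  Position 0: 'c'
Reversed: nhcegc

nhcegc


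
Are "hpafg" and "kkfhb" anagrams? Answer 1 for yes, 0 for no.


Strings: "hpafg", "kkfhb"
Sorted first:  afghp
Sorted second: bfhkk
Differ at position 0: 'a' vs 'b' => not anagrams

0


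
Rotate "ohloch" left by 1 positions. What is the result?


Input: "ohloch", rotate left by 1
First 1 characters: "o"
Remaining characters: "hloch"
Concatenate remaining + first: "hloch" + "o" = "hlocho"

hlocho


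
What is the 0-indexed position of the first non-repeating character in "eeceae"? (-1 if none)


Input: eeceae
Character frequencies:
  'a': 1
  'c': 1
  'e': 4
Scanning left to right for freq == 1:
  Position 0 ('e'): freq=4, skip
  Position 1 ('e'): freq=4, skip
  Position 2 ('c'): unique! => answer = 2

2


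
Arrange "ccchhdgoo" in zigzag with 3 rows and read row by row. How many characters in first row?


Zigzag "ccchhdgoo" into 3 rows:
Placing characters:
  'c' => row 0
  'c' => row 1
  'c' => row 2
  'h' => row 1
  'h' => row 0
  'd' => row 1
  'g' => row 2
  'o' => row 1
  'o' => row 0
Rows:
  Row 0: "cho"
  Row 1: "chdo"
  Row 2: "cg"
First row length: 3

3


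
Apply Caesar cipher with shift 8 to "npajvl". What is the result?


Caesar cipher: shift "npajvl" by 8
  'n' (pos 13) + 8 = pos 21 = 'v'
  'p' (pos 15) + 8 = pos 23 = 'x'
  'a' (pos 0) + 8 = pos 8 = 'i'
  'j' (pos 9) + 8 = pos 17 = 'r'
  'v' (pos 21) + 8 = pos 3 = 'd'
  'l' (pos 11) + 8 = pos 19 = 't'
Result: vxirdt

vxirdt


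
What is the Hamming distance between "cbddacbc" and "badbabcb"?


Comparing "cbddacbc" and "badbabcb" position by position:
  Position 0: 'c' vs 'b' => differ
  Position 1: 'b' vs 'a' => differ
  Position 2: 'd' vs 'd' => same
  Position 3: 'd' vs 'b' => differ
  Position 4: 'a' vs 'a' => same
  Position 5: 'c' vs 'b' => differ
  Position 6: 'b' vs 'c' => differ
  Position 7: 'c' vs 'b' => differ
Total differences (Hamming distance): 6

6


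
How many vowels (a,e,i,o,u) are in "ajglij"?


Input: ajglij
Checking each character:
  'a' at position 0: vowel (running total: 1)
  'j' at position 1: consonant
  'g' at position 2: consonant
  'l' at position 3: consonant
  'i' at position 4: vowel (running total: 2)
  'j' at position 5: consonant
Total vowels: 2

2


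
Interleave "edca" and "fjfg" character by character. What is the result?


Interleaving "edca" and "fjfg":
  Position 0: 'e' from first, 'f' from second => "ef"
  Position 1: 'd' from first, 'j' from second => "dj"
  Position 2: 'c' from first, 'f' from second => "cf"
  Position 3: 'a' from first, 'g' from second => "ag"
Result: efdjcfag

efdjcfag


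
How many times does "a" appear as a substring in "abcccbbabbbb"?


Searching for "a" in "abcccbbabbbb"
Scanning each position:
  Position 0: "a" => MATCH
  Position 1: "b" => no
  Position 2: "c" => no
  Position 3: "c" => no
  Position 4: "c" => no
  Position 5: "b" => no
  Position 6: "b" => no
  Position 7: "a" => MATCH
  Position 8: "b" => no
  Position 9: "b" => no
  Position 10: "b" => no
  Position 11: "b" => no
Total occurrences: 2

2


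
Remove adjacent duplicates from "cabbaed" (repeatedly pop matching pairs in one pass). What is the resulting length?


Input: cabbaed
Stack-based adjacent duplicate removal:
  Read 'c': push. Stack: c
  Read 'a': push. Stack: ca
  Read 'b': push. Stack: cab
  Read 'b': matches stack top 'b' => pop. Stack: ca
  Read 'a': matches stack top 'a' => pop. Stack: c
  Read 'e': push. Stack: ce
  Read 'd': push. Stack: ced
Final stack: "ced" (length 3)

3


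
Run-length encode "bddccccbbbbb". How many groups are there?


Input: bddccccbbbbb
Scanning for consecutive runs:
  Group 1: 'b' x 1 (positions 0-0)
  Group 2: 'd' x 2 (positions 1-2)
  Group 3: 'c' x 4 (positions 3-6)
  Group 4: 'b' x 5 (positions 7-11)
Total groups: 4

4


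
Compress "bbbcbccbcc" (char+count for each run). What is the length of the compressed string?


Input: bbbcbccbcc
Runs:
  'b' x 3 => "b3"
  'c' x 1 => "c1"
  'b' x 1 => "b1"
  'c' x 2 => "c2"
  'b' x 1 => "b1"
  'c' x 2 => "c2"
Compressed: "b3c1b1c2b1c2"
Compressed length: 12

12


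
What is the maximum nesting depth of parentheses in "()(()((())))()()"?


Input: "()(()((())))()()"
Tracking depth:
  Position 0 '(': depth becomes 1
  Position 1 ')': depth becomes 0
  Position 2 '(': depth becomes 1
  Position 3 '(': depth becomes 2
  Position 4 ')': depth becomes 1
  Position 5 '(': depth becomes 2
  Position 6 '(': depth becomes 3
  Position 7 '(': depth becomes 4
  Position 8 ')': depth becomes 3
  Position 9 ')': depth becomes 2
  Position 10 ')': depth becomes 1
  Position 11 ')': depth becomes 0
  Position 12 '(': depth becomes 1
  Position 13 ')': depth becomes 0
  Position 14 '(': depth becomes 1
  Position 15 ')': depth becomes 0
Maximum depth reached: 4

4


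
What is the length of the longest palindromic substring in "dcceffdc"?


Input: "dcceffdc"
Checking substrings for palindromes:
  [1:3] "cc" (len 2) => palindrome
  [4:6] "ff" (len 2) => palindrome
Longest palindromic substring: "cc" with length 2

2


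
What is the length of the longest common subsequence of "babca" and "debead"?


LCS of "babca" and "debead"
DP table:
           d    e    b    e    a    d
      0    0    0    0    0    0    0
  b   0    0    0    1    1    1    1
  a   0    0    0    1    1    2    2
  b   0    0    0    1    1    2    2
  c   0    0    0    1    1    2    2
  a   0    0    0    1    1    2    2
LCS length = dp[5][6] = 2

2


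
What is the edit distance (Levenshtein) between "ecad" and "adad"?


Computing edit distance: "ecad" -> "adad"
DP table:
           a    d    a    d
      0    1    2    3    4
  e   1    1    2    3    4
  c   2    2    2    3    4
  a   3    2    3    2    3
  d   4    3    2    3    2
Edit distance = dp[4][4] = 2

2


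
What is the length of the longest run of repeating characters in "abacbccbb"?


Input: "abacbccbb"
Scanning for longest run:
  Position 1 ('b'): new char, reset run to 1
  Position 2 ('a'): new char, reset run to 1
  Position 3 ('c'): new char, reset run to 1
  Position 4 ('b'): new char, reset run to 1
  Position 5 ('c'): new char, reset run to 1
  Position 6 ('c'): continues run of 'c', length=2
  Position 7 ('b'): new char, reset run to 1
  Position 8 ('b'): continues run of 'b', length=2
Longest run: 'c' with length 2

2


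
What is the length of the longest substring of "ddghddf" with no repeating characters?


Input: "ddghddf"
Sliding window (track last position of each char):
  Position 0 ('d'): window [0,0] length 1 -- new best
  Position 1 ('d'): repeat (last at 0), move window start to 1
  Position 1 ('d'): window [1,1] length 1
  Position 2 ('g'): window [1,2] length 2 -- new best
  Position 3 ('h'): window [1,3] length 3 -- new best
  Position 4 ('d'): repeat (last at 1), move window start to 2
  Position 4 ('d'): window [2,4] length 3
  Position 5 ('d'): repeat (last at 4), move window start to 5
  Position 5 ('d'): window [5,5] length 1
  Position 6 ('f'): window [5,6] length 2
Longest substring with no repeats: "dgh" with length 3

3


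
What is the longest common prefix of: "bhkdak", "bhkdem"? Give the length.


Words: bhkdak, bhkdem
  Position 0: all 'b' => match
  Position 1: all 'h' => match
  Position 2: all 'k' => match
  Position 3: all 'd' => match
  Position 4: ('a', 'e') => mismatch, stop
LCP = "bhkd" (length 4)

4


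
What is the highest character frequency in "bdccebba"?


Input: bdccebba
Character counts:
  'a': 1
  'b': 3
  'c': 2
  'd': 1
  'e': 1
Maximum frequency: 3

3


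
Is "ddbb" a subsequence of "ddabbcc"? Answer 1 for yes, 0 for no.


Check if "ddbb" is a subsequence of "ddabbcc"
Greedy scan:
  Position 0 ('d'): matches sub[0] = 'd'
  Position 1 ('d'): matches sub[1] = 'd'
  Position 2 ('a'): no match needed
  Position 3 ('b'): matches sub[2] = 'b'
  Position 4 ('b'): matches sub[3] = 'b'
  Position 5 ('c'): no match needed
  Position 6 ('c'): no match needed
All 4 characters matched => is a subsequence

1


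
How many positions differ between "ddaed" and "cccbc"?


Comparing "ddaed" and "cccbc" position by position:
  Position 0: 'd' vs 'c' => DIFFER
  Position 1: 'd' vs 'c' => DIFFER
  Position 2: 'a' vs 'c' => DIFFER
  Position 3: 'e' vs 'b' => DIFFER
  Position 4: 'd' vs 'c' => DIFFER
Positions that differ: 5

5


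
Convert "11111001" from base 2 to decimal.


Input: "11111001" in base 2
Positional expansion:
  Digit '1' (value 1) x 2^7 = 128
  Digit '1' (value 1) x 2^6 = 64
  Digit '1' (value 1) x 2^5 = 32
  Digit '1' (value 1) x 2^4 = 16
  Digit '1' (value 1) x 2^3 = 8
  Digit '0' (value 0) x 2^2 = 0
  Digit '0' (value 0) x 2^1 = 0
  Digit '1' (value 1) x 2^0 = 1
Sum = 249

249


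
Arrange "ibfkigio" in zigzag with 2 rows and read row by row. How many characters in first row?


Zigzag "ibfkigio" into 2 rows:
Placing characters:
  'i' => row 0
  'b' => row 1
  'f' => row 0
  'k' => row 1
  'i' => row 0
  'g' => row 1
  'i' => row 0
  'o' => row 1
Rows:
  Row 0: "ifii"
  Row 1: "bkgo"
First row length: 4

4


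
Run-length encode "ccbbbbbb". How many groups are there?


Input: ccbbbbbb
Scanning for consecutive runs:
  Group 1: 'c' x 2 (positions 0-1)
  Group 2: 'b' x 6 (positions 2-7)
Total groups: 2

2


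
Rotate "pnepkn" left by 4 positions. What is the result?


Input: "pnepkn", rotate left by 4
First 4 characters: "pnep"
Remaining characters: "kn"
Concatenate remaining + first: "kn" + "pnep" = "knpnep"

knpnep


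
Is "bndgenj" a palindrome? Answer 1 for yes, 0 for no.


Input: bndgenj
Reversed: jnegdnb
  Compare pos 0 ('b') with pos 6 ('j'): MISMATCH
  Compare pos 1 ('n') with pos 5 ('n'): match
  Compare pos 2 ('d') with pos 4 ('e'): MISMATCH
Result: not a palindrome

0


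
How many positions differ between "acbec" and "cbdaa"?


Comparing "acbec" and "cbdaa" position by position:
  Position 0: 'a' vs 'c' => DIFFER
  Position 1: 'c' vs 'b' => DIFFER
  Position 2: 'b' vs 'd' => DIFFER
  Position 3: 'e' vs 'a' => DIFFER
  Position 4: 'c' vs 'a' => DIFFER
Positions that differ: 5

5


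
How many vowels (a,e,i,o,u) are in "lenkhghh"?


Input: lenkhghh
Checking each character:
  'l' at position 0: consonant
  'e' at position 1: vowel (running total: 1)
  'n' at position 2: consonant
  'k' at position 3: consonant
  'h' at position 4: consonant
  'g' at position 5: consonant
  'h' at position 6: consonant
  'h' at position 7: consonant
Total vowels: 1

1


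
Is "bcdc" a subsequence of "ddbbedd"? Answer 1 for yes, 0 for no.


Check if "bcdc" is a subsequence of "ddbbedd"
Greedy scan:
  Position 0 ('d'): no match needed
  Position 1 ('d'): no match needed
  Position 2 ('b'): matches sub[0] = 'b'
  Position 3 ('b'): no match needed
  Position 4 ('e'): no match needed
  Position 5 ('d'): no match needed
  Position 6 ('d'): no match needed
Only matched 1/4 characters => not a subsequence

0


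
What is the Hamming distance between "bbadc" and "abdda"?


Comparing "bbadc" and "abdda" position by position:
  Position 0: 'b' vs 'a' => differ
  Position 1: 'b' vs 'b' => same
  Position 2: 'a' vs 'd' => differ
  Position 3: 'd' vs 'd' => same
  Position 4: 'c' vs 'a' => differ
Total differences (Hamming distance): 3

3


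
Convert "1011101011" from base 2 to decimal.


Input: "1011101011" in base 2
Positional expansion:
  Digit '1' (value 1) x 2^9 = 512
  Digit '0' (value 0) x 2^8 = 0
  Digit '1' (value 1) x 2^7 = 128
  Digit '1' (value 1) x 2^6 = 64
  Digit '1' (value 1) x 2^5 = 32
  Digit '0' (value 0) x 2^4 = 0
  Digit '1' (value 1) x 2^3 = 8
  Digit '0' (value 0) x 2^2 = 0
  Digit '1' (value 1) x 2^1 = 2
  Digit '1' (value 1) x 2^0 = 1
Sum = 747

747


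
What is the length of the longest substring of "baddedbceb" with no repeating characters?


Input: "baddedbceb"
Sliding window (track last position of each char):
  Position 0 ('b'): window [0,0] length 1 -- new best
  Position 1 ('a'): window [0,1] length 2 -- new best
  Position 2 ('d'): window [0,2] length 3 -- new best
  Position 3 ('d'): repeat (last at 2), move window start to 3
  Position 3 ('d'): window [3,3] length 1
  Position 4 ('e'): window [3,4] length 2
  Position 5 ('d'): repeat (last at 3), move window start to 4
  Position 5 ('d'): window [4,5] length 2
  Position 6 ('b'): window [4,6] length 3
  Position 7 ('c'): window [4,7] length 4 -- new best
  Position 8 ('e'): repeat (last at 4), move window start to 5
  Position 8 ('e'): window [5,8] length 4
  Position 9 ('b'): repeat (last at 6), move window start to 7
  Position 9 ('b'): window [7,9] length 3
Longest substring with no repeats: "edbc" with length 4

4


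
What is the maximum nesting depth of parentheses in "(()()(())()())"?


Input: "(()()(())()())"
Tracking depth:
  Position 0 '(': depth becomes 1
  Position 1 '(': depth becomes 2
  Position 2 ')': depth becomes 1
  Position 3 '(': depth becomes 2
  Position 4 ')': depth becomes 1
  Position 5 '(': depth becomes 2
  Position 6 '(': depth becomes 3
  Position 7 ')': depth becomes 2
  Position 8 ')': depth becomes 1
  Position 9 '(': depth becomes 2
  Position 10 ')': depth becomes 1
  Position 11 '(': depth becomes 2
  Position 12 ')': depth becomes 1
  Position 13 ')': depth becomes 0
Maximum depth reached: 3

3


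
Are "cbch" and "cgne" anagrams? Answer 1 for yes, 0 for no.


Strings: "cbch", "cgne"
Sorted first:  bcch
Sorted second: cegn
Differ at position 0: 'b' vs 'c' => not anagrams

0


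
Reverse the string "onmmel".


Input: onmmel
Reading characters right to left:
  Position 5: 'l'
  Position 4: 'e'
  Position 3: 'm'
  Position 2: 'm'
  Position 1: 'n'
  Position 0: 'o'
Reversed: lemmno

lemmno


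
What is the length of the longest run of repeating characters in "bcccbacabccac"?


Input: "bcccbacabccac"
Scanning for longest run:
  Position 1 ('c'): new char, reset run to 1
  Position 2 ('c'): continues run of 'c', length=2
  Position 3 ('c'): continues run of 'c', length=3
  Position 4 ('b'): new char, reset run to 1
  Position 5 ('a'): new char, reset run to 1
  Position 6 ('c'): new char, reset run to 1
  Position 7 ('a'): new char, reset run to 1
  Position 8 ('b'): new char, reset run to 1
  Position 9 ('c'): new char, reset run to 1
  Position 10 ('c'): continues run of 'c', length=2
  Position 11 ('a'): new char, reset run to 1
  Position 12 ('c'): new char, reset run to 1
Longest run: 'c' with length 3

3


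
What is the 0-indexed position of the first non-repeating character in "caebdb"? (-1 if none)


Input: caebdb
Character frequencies:
  'a': 1
  'b': 2
  'c': 1
  'd': 1
  'e': 1
Scanning left to right for freq == 1:
  Position 0 ('c'): unique! => answer = 0

0


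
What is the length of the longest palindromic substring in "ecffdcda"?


Input: "ecffdcda"
Checking substrings for palindromes:
  [4:7] "dcd" (len 3) => palindrome
  [2:4] "ff" (len 2) => palindrome
Longest palindromic substring: "dcd" with length 3

3


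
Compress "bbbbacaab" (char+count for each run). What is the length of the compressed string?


Input: bbbbacaab
Runs:
  'b' x 4 => "b4"
  'a' x 1 => "a1"
  'c' x 1 => "c1"
  'a' x 2 => "a2"
  'b' x 1 => "b1"
Compressed: "b4a1c1a2b1"
Compressed length: 10

10


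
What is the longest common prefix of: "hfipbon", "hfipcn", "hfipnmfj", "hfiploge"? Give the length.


Words: hfipbon, hfipcn, hfipnmfj, hfiploge
  Position 0: all 'h' => match
  Position 1: all 'f' => match
  Position 2: all 'i' => match
  Position 3: all 'p' => match
  Position 4: ('b', 'c', 'n', 'l') => mismatch, stop
LCP = "hfip" (length 4)

4


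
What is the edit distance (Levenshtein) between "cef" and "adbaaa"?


Computing edit distance: "cef" -> "adbaaa"
DP table:
           a    d    b    a    a    a
      0    1    2    3    4    5    6
  c   1    1    2    3    4    5    6
  e   2    2    2    3    4    5    6
  f   3    3    3    3    4    5    6
Edit distance = dp[3][6] = 6

6
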